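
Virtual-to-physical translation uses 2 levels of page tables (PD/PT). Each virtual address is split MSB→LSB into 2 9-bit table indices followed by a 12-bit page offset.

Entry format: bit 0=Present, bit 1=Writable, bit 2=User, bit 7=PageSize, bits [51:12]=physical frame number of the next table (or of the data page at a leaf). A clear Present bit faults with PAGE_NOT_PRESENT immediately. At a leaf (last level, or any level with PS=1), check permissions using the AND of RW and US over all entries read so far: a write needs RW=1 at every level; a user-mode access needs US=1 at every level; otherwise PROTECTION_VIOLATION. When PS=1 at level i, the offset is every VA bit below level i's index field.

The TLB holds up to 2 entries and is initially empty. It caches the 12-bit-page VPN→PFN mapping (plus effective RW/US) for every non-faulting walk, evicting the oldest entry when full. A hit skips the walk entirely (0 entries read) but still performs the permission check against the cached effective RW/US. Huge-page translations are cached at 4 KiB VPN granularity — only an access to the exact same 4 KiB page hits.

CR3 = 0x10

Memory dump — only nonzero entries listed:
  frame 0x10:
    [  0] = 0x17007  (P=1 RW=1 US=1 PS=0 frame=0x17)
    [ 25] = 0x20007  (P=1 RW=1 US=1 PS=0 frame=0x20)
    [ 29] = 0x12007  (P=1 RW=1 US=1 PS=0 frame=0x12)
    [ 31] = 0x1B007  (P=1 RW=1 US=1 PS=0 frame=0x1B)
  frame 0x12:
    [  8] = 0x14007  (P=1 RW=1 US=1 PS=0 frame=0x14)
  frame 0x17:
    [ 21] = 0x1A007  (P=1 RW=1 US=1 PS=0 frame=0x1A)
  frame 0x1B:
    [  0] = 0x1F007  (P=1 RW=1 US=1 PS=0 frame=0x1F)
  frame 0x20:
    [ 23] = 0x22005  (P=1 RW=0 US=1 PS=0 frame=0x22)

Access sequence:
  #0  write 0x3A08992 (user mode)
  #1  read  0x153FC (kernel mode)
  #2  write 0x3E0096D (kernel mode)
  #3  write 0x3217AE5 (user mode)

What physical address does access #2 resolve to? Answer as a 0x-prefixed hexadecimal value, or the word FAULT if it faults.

Walk each access:
#0 VA=0x3A08992 (w,user):
  L0: frame=0x10 idx=29 entry=0x12007 [P=1 RW=1 US=1 PS=0]
  L1: frame=0x12 idx=8 entry=0x14007 [P=1 RW=1 US=1 PS=0]
  ✓ 0x14992  — 2 lookups
#1 VA=0x153FC (r,kernel):
  L0: frame=0x10 idx=0 entry=0x17007 [P=1 RW=1 US=1 PS=0]
  L1: frame=0x17 idx=21 entry=0x1A007 [P=1 RW=1 US=1 PS=0]
  ✓ 0x1A3FC  — 2 lookups
#2 VA=0x3E0096D (w,kernel):
  L0: frame=0x10 idx=31 entry=0x1B007 [P=1 RW=1 US=1 PS=0]
  L1: frame=0x1B idx=0 entry=0x1F007 [P=1 RW=1 US=1 PS=0]
  ✓ 0x1F96D  — 2 lookups
#3 VA=0x3217AE5 (w,user):
  L0: frame=0x10 idx=25 entry=0x20007 [P=1 RW=1 US=1 PS=0]
  L1: frame=0x20 idx=23 entry=0x22005 [P=1 RW=0 US=1 PS=0]
  ✗ PROTECTION_VIOLATION  [2 reads]

Access #2 PA: 0x1F96D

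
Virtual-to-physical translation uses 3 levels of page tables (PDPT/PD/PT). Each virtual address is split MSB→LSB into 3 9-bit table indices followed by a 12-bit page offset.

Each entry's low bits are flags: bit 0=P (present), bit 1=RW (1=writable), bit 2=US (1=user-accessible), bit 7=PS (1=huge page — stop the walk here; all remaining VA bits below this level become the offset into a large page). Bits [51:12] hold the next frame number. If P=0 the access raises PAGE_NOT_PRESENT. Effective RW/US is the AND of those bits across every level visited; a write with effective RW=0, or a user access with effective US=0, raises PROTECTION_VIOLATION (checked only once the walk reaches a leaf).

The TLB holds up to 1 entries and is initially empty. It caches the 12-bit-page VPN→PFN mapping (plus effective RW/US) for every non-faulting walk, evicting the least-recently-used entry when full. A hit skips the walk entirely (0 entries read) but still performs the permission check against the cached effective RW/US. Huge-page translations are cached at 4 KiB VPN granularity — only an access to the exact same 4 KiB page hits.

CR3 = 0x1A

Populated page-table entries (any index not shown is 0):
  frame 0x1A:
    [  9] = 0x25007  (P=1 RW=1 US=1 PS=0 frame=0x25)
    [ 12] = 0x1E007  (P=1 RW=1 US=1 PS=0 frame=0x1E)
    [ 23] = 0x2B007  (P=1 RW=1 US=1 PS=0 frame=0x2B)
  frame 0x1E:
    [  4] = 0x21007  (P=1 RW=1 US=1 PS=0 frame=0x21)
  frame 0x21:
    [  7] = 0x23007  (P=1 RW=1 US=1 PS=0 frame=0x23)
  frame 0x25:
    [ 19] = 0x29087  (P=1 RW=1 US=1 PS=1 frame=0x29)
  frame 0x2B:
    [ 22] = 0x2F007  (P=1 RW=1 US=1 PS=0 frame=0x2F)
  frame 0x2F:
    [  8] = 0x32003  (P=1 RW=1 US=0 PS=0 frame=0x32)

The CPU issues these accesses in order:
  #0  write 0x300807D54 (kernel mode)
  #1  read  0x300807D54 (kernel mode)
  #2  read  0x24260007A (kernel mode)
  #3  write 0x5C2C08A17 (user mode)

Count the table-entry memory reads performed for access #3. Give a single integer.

Per-access translation:
#0 VA=0x300807D54 (w,kernel):
  [0] read 0x1A idx=12: raw=0x1E007 flags P=1 W=1 U=1 S=0
  [1] read 0x1E idx=4: raw=0x21007 flags P=1 W=1 U=1 S=0
  [2] read 0x21 idx=7: raw=0x23007 flags P=1 W=1 U=1 S=0
  ✓ 0x23D54  — 3 lookups
#1 VA=0x300807D54 (r,kernel):
  TLB hit vpn=0x300807 → PA=0x23D54
#2 VA=0x24260007A (r,kernel):
  [0] read 0x1A idx=9: raw=0x25007 flags P=1 W=1 U=1 S=0
  [1] read 0x25 idx=19: raw=0x29087 flags P=1 W=1 U=1 S=1
  ✓ 0x2907A (huge @L1)  — 2 lookups
#3 VA=0x5C2C08A17 (w,user):
  [0] read 0x1A idx=23: raw=0x2B007 flags P=1 W=1 U=1 S=0
  [1] read 0x2B idx=22: raw=0x2F007 flags P=1 W=1 U=1 S=0
  [2] read 0x2F idx=8: raw=0x32003 flags P=1 W=1 U=0 S=0
  ⇒ fault: PROTECTION_VIOLATION  — 3 lookups

Entries read for #3: 3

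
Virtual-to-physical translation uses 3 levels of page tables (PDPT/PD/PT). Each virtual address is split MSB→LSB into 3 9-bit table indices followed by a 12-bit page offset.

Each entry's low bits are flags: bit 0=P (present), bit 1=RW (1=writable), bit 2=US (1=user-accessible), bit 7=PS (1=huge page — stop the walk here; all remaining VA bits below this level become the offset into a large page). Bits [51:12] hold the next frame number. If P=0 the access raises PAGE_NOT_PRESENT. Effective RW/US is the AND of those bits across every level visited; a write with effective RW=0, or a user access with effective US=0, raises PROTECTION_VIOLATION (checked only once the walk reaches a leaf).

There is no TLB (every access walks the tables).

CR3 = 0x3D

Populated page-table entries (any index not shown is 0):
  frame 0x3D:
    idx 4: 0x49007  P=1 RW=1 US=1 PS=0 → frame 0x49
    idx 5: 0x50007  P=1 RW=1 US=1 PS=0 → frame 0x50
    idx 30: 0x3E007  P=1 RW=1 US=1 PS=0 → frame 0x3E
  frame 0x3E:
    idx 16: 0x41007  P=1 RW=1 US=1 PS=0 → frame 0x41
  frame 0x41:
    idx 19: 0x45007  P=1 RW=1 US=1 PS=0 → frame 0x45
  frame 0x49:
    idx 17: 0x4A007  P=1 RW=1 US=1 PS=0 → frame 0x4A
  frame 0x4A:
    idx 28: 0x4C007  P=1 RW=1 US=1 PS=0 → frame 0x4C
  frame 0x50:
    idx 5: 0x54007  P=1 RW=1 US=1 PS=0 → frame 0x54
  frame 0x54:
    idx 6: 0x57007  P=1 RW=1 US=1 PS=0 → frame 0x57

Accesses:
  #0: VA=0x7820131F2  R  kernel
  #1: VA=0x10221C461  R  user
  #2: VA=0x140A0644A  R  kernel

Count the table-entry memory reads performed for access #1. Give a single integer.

Per-access translation:
#0 VA=0x7820131F2 (r,kernel):
  L0: frame=0x3D idx=30 entry=0x3E007 [P=1 RW=1 US=1 PS=0]
  L1: frame=0x3E idx=16 entry=0x41007 [P=1 RW=1 US=1 PS=0]
  L2: frame=0x41 idx=19 entry=0x45007 [P=1 RW=1 US=1 PS=0]
  ⇒ phys 0x451F2  [3 reads]
#1 VA=0x10221C461 (r,user):
  L0: frame=0x3D idx=4 entry=0x49007 [P=1 RW=1 US=1 PS=0]
  L1: frame=0x49 idx=17 entry=0x4A007 [P=1 RW=1 US=1 PS=0]
  L2: frame=0x4A idx=28 entry=0x4C007 [P=1 RW=1 US=1 PS=0]
  ⇒ phys 0x4C461  [3 reads]
#2 VA=0x140A0644A (r,kernel):
  L0: frame=0x3D idx=5 entry=0x50007 [P=1 RW=1 US=1 PS=0]
  L1: frame=0x50 idx=5 entry=0x54007 [P=1 RW=1 US=1 PS=0]
  L2: frame=0x54 idx=6 entry=0x57007 [P=1 RW=1 US=1 PS=0]
  ⇒ phys 0x5744A  [3 reads]

Entries read for #1: 3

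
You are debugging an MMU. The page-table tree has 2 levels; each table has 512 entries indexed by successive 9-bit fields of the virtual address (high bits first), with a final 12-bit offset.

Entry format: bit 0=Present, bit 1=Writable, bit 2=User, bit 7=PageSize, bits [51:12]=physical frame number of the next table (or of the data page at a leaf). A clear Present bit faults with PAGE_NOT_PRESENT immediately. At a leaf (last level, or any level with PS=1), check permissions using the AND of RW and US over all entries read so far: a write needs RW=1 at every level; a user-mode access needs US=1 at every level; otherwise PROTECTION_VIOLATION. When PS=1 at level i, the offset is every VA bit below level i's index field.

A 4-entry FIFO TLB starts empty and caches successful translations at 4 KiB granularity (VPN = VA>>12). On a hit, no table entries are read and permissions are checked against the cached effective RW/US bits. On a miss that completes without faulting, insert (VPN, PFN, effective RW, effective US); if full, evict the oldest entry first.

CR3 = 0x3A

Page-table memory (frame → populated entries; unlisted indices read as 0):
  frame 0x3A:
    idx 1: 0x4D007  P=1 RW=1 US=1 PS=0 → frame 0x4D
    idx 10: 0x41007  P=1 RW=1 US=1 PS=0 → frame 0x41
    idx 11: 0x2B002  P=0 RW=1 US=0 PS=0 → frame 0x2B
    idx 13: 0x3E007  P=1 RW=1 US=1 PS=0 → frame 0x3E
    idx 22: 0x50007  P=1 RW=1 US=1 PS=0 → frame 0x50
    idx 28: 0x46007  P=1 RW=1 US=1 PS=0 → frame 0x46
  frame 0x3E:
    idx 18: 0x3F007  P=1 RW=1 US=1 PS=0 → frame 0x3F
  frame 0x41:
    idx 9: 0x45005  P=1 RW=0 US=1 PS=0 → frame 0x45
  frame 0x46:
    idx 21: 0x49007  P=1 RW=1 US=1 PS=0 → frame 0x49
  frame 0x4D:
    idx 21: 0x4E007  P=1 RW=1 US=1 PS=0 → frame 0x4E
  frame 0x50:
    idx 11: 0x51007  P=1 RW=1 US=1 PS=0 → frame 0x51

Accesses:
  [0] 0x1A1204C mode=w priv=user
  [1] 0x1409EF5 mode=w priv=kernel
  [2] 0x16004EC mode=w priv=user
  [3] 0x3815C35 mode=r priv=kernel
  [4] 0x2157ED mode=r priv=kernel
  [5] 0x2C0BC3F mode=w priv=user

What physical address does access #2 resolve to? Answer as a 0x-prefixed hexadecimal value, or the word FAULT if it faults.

Per-access translation:
#0 VA=0x1A1204C (w,user):
  L0 @0x3A[13] → 0x3E007  P=1,RW=1,US=1,PS=0
  L1 @0x3E[18] → 0x3F007  P=1,RW=1,US=1,PS=0
  → PA=0x3F04C  (2 entries read)
#1 VA=0x1409EF5 (w,kernel):
  L0 @0x3A[10] → 0x41007  P=1,RW=1,US=1,PS=0
  L1 @0x41[9] → 0x45005  P=1,RW=0,US=1,PS=0
  → PROTECTION_VIOLATION  (2 entries read)
#2 VA=0x16004EC (w,user):
  L0 @0x3A[11] → 0x2B002  P=0,RW=1,US=0,PS=0
  → PAGE_NOT_PRESENT  (1 entries read)
#3 VA=0x3815C35 (r,kernel):
  L0 @0x3A[28] → 0x46007  P=1,RW=1,US=1,PS=0
  L1 @0x46[21] → 0x49007  P=1,RW=1,US=1,PS=0
  → PA=0x49C35  (2 entries read)
#4 VA=0x2157ED (r,kernel):
  L0 @0x3A[1] → 0x4D007  P=1,RW=1,US=1,PS=0
  L1 @0x4D[21] → 0x4E007  P=1,RW=1,US=1,PS=0
  → PA=0x4E7ED  (2 entries read)
#5 VA=0x2C0BC3F (w,user):
  L0 @0x3A[22] → 0x50007  P=1,RW=1,US=1,PS=0
  L1 @0x50[11] → 0x51007  P=1,RW=1,US=1,PS=0
  → PA=0x51C3F  (2 entries read)

Access #2 PA: FAULT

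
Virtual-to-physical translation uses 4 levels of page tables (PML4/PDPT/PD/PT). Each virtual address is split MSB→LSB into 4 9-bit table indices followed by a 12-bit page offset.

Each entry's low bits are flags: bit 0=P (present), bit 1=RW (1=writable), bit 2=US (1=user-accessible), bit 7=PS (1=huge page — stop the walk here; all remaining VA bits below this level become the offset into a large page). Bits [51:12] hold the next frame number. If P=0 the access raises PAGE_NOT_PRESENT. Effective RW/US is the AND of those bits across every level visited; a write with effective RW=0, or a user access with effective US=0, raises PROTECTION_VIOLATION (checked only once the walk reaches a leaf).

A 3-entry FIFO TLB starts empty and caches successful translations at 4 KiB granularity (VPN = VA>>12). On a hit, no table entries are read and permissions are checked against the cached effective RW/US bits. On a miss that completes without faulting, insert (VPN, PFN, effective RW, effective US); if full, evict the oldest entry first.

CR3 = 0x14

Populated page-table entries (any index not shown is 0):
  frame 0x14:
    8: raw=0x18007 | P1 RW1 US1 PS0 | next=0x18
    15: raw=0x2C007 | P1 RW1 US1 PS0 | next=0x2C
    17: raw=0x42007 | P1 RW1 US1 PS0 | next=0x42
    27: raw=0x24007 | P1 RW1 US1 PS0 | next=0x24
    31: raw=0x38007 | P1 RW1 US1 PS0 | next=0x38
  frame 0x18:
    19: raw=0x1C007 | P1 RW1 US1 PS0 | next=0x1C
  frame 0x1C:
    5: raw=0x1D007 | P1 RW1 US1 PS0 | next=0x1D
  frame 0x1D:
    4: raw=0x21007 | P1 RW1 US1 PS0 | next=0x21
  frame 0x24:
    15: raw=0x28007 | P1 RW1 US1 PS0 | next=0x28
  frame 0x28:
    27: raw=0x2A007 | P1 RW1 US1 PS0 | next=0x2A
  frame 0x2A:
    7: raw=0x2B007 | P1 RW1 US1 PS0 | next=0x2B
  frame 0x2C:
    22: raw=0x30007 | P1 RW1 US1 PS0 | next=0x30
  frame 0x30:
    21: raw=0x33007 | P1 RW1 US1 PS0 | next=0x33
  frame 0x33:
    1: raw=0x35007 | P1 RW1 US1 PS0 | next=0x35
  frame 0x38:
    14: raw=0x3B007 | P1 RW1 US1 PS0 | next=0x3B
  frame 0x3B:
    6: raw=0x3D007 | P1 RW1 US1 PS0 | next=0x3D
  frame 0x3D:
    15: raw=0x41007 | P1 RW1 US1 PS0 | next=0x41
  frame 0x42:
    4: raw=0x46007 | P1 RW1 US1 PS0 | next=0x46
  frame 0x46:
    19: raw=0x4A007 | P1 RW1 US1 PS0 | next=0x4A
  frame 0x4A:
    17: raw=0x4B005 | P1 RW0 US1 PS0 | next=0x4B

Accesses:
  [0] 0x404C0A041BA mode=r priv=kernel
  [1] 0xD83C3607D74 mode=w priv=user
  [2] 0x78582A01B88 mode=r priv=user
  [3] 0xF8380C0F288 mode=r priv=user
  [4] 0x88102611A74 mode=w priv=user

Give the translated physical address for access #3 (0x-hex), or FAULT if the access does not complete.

Walk each access:
#0 VA=0x404C0A041BA (r,kernel):
  lvl0: tbl 0x14, slot 8 ⇒ 0x18007 (P1/RW1/US1/PS0)
  lvl1: tbl 0x18, slot 19 ⇒ 0x1C007 (P1/RW1/US1/PS0)
  lvl2: tbl 0x1C, slot 5 ⇒ 0x1D007 (P1/RW1/US1/PS0)
  lvl3: tbl 0x1D, slot 4 ⇒ 0x21007 (P1/RW1/US1/PS0)
  → PA=0x211BA  (4 entries read)
#1 VA=0xD83C3607D74 (w,user):
  lvl0: tbl 0x14, slot 27 ⇒ 0x24007 (P1/RW1/US1/PS0)
  lvl1: tbl 0x24, slot 15 ⇒ 0x28007 (P1/RW1/US1/PS0)
  lvl2: tbl 0x28, slot 27 ⇒ 0x2A007 (P1/RW1/US1/PS0)
  lvl3: tbl 0x2A, slot 7 ⇒ 0x2B007 (P1/RW1/US1/PS0)
  → PA=0x2BD74  (4 entries read)
#2 VA=0x78582A01B88 (r,user):
  lvl0: tbl 0x14, slot 15 ⇒ 0x2C007 (P1/RW1/US1/PS0)
  lvl1: tbl 0x2C, slot 22 ⇒ 0x30007 (P1/RW1/US1/PS0)
  lvl2: tbl 0x30, slot 21 ⇒ 0x33007 (P1/RW1/US1/PS0)
  lvl3: tbl 0x33, slot 1 ⇒ 0x35007 (P1/RW1/US1/PS0)
  → PA=0x35B88  (4 entries read)
#3 VA=0xF8380C0F288 (r,user):
  lvl0: tbl 0x14, slot 31 ⇒ 0x38007 (P1/RW1/US1/PS0)
  lvl1: tbl 0x38, slot 14 ⇒ 0x3B007 (P1/RW1/US1/PS0)
  lvl2: tbl 0x3B, slot 6 ⇒ 0x3D007 (P1/RW1/US1/PS0)
  lvl3: tbl 0x3D, slot 15 ⇒ 0x41007 (P1/RW1/US1/PS0)
  → PA=0x41288  (4 entries read)
#4 VA=0x88102611A74 (w,user):
  lvl0: tbl 0x14, slot 17 ⇒ 0x42007 (P1/RW1/US1/PS0)
  lvl1: tbl 0x42, slot 4 ⇒ 0x46007 (P1/RW1/US1/PS0)
  lvl2: tbl 0x46, slot 19 ⇒ 0x4A007 (P1/RW1/US1/PS0)
  lvl3: tbl 0x4A, slot 17 ⇒ 0x4B005 (P1/RW0/US1/PS0)
  ⇒ fault: PROTECTION_VIOLATION  — 4 lookups

Access #3 PA: 0x41288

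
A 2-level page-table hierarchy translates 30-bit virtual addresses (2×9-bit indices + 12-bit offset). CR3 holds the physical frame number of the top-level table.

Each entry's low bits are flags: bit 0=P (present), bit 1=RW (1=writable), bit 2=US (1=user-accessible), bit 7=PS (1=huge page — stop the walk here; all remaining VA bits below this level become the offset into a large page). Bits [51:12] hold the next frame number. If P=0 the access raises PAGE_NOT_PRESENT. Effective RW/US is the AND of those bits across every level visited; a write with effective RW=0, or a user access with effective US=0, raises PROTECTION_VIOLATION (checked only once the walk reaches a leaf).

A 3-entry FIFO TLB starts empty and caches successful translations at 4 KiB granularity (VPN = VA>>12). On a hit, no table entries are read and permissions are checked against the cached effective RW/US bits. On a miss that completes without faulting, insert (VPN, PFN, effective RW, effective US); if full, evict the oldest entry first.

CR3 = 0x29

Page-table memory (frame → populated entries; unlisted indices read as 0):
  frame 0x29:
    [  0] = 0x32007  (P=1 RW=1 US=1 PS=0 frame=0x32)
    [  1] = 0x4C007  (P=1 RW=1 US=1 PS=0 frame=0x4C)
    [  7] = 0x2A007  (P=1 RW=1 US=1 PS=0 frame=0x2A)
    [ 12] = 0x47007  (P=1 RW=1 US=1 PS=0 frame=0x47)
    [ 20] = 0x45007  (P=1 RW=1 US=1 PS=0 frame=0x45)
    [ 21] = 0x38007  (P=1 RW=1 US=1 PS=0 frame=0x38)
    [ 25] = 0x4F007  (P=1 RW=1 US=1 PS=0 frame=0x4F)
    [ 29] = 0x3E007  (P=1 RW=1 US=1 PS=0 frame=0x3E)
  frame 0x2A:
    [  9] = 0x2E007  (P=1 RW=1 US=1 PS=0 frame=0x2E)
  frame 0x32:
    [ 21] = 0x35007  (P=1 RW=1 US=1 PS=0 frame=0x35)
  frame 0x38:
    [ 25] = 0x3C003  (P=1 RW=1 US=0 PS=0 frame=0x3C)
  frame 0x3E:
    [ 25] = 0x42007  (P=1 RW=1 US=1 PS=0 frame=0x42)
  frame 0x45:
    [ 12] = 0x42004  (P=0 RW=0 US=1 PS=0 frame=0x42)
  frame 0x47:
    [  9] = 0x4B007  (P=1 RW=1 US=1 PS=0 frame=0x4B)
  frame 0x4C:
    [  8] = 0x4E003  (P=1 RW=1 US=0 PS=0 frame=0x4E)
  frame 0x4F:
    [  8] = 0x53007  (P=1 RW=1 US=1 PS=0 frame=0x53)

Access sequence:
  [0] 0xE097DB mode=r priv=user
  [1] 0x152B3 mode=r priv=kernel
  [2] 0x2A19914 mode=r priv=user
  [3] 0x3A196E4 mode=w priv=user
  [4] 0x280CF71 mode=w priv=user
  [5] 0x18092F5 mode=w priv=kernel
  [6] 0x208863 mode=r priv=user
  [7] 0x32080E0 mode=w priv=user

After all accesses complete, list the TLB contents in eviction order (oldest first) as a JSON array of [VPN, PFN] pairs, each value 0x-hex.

Walk each access:
#0 VA=0xE097DB (r,user):
  L0: frame=0x29 idx=7 entry=0x2A007 [P=1 RW=1 US=1 PS=0]
  L1: frame=0x2A idx=9 entry=0x2E007 [P=1 RW=1 US=1 PS=0]
  → PA=0x2E7DB  (2 entries read)
#1 VA=0x152B3 (r,kernel):
  L0: frame=0x29 idx=0 entry=0x32007 [P=1 RW=1 US=1 PS=0]
  L1: frame=0x32 idx=21 entry=0x35007 [P=1 RW=1 US=1 PS=0]
  → PA=0x352B3  (2 entries read)
#2 VA=0x2A19914 (r,user):
  L0: frame=0x29 idx=21 entry=0x38007 [P=1 RW=1 US=1 PS=0]
  L1: frame=0x38 idx=25 entry=0x3C003 [P=1 RW=1 US=0 PS=0]
  ✗ PROTECTION_VIOLATION  [2 reads]
#3 VA=0x3A196E4 (w,user):
  L0: frame=0x29 idx=29 entry=0x3E007 [P=1 RW=1 US=1 PS=0]
  L1: frame=0x3E idx=25 entry=0x42007 [P=1 RW=1 US=1 PS=0]
  → PA=0x426E4  (2 entries read)
#4 VA=0x280CF71 (w,user):
  L0: frame=0x29 idx=20 entry=0x45007 [P=1 RW=1 US=1 PS=0]
  L1: frame=0x45 idx=12 entry=0x42004 [P=0 RW=0 US=1 PS=0]
  ✗ PAGE_NOT_PRESENT  [2 reads]
#5 VA=0x18092F5 (w,kernel):
  L0: frame=0x29 idx=12 entry=0x47007 [P=1 RW=1 US=1 PS=0]
  L1: frame=0x47 idx=9 entry=0x4B007 [P=1 RW=1 US=1 PS=0]
  → PA=0x4B2F5  (2 entries read)
#6 VA=0x208863 (r,user):
  L0: frame=0x29 idx=1 entry=0x4C007 [P=1 RW=1 US=1 PS=0]
  L1: frame=0x4C idx=8 entry=0x4E003 [P=1 RW=1 US=0 PS=0]
  ✗ PROTECTION_VIOLATION  [2 reads]
#7 VA=0x32080E0 (w,user):
  L0: frame=0x29 idx=25 entry=0x4F007 [P=1 RW=1 US=1 PS=0]
  L1: frame=0x4F idx=8 entry=0x53007 [P=1 RW=1 US=1 PS=0]
  → PA=0x530E0  (2 entries read)

TLB: [["0x3A19", "0x42"], ["0x1809", "0x4B"], ["0x3208", "0x53"]]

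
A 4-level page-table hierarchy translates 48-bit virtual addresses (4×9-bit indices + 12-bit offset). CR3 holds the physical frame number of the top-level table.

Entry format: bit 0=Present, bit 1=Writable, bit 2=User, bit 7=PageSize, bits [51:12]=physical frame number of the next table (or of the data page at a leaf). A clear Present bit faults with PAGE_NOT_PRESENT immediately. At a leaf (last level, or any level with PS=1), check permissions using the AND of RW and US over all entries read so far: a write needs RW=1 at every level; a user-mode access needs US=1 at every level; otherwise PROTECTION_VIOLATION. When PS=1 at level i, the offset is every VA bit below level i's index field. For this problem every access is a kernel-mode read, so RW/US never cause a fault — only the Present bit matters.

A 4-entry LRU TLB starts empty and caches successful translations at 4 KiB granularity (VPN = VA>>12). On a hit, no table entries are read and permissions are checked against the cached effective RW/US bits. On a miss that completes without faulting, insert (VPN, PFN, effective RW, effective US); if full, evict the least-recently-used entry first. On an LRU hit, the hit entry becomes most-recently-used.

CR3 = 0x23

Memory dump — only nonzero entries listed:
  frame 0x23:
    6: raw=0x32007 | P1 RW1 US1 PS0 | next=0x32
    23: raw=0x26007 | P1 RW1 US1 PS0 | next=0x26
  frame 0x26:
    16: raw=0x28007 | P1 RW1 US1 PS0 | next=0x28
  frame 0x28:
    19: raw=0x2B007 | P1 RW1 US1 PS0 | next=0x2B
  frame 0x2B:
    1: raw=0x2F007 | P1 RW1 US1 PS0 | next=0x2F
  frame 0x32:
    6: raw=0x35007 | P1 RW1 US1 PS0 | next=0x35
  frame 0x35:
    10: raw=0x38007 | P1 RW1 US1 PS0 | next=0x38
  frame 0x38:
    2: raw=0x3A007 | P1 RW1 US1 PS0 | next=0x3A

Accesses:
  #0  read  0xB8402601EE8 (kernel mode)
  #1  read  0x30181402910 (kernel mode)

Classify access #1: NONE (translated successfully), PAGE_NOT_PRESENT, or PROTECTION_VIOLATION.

Walk each access:
#0 VA=0xB8402601EE8 (r,kernel):
  L0: frame=0x23 idx=23 entry=0x26007 [P=1 RW=1 US=1 PS=0]
  L1: frame=0x26 idx=16 entry=0x28007 [P=1 RW=1 US=1 PS=0]
  L2: frame=0x28 idx=19 entry=0x2B007 [P=1 RW=1 US=1 PS=0]
  L3: frame=0x2B idx=1 entry=0x2F007 [P=1 RW=1 US=1 PS=0]
  ⇒ phys 0x2FEE8  [4 reads]
#1 VA=0x30181402910 (r,kernel):
  L0: frame=0x23 idx=6 entry=0x32007 [P=1 RW=1 US=1 PS=0]
  L1: frame=0x32 idx=6 entry=0x35007 [P=1 RW=1 US=1 PS=0]
  L2: frame=0x35 idx=10 entry=0x38007 [P=1 RW=1 US=1 PS=0]
  L3: frame=0x38 idx=2 entry=0x3A007 [P=1 RW=1 US=1 PS=0]
  ⇒ phys 0x3A910  [4 reads]

Access #1 fault: NONE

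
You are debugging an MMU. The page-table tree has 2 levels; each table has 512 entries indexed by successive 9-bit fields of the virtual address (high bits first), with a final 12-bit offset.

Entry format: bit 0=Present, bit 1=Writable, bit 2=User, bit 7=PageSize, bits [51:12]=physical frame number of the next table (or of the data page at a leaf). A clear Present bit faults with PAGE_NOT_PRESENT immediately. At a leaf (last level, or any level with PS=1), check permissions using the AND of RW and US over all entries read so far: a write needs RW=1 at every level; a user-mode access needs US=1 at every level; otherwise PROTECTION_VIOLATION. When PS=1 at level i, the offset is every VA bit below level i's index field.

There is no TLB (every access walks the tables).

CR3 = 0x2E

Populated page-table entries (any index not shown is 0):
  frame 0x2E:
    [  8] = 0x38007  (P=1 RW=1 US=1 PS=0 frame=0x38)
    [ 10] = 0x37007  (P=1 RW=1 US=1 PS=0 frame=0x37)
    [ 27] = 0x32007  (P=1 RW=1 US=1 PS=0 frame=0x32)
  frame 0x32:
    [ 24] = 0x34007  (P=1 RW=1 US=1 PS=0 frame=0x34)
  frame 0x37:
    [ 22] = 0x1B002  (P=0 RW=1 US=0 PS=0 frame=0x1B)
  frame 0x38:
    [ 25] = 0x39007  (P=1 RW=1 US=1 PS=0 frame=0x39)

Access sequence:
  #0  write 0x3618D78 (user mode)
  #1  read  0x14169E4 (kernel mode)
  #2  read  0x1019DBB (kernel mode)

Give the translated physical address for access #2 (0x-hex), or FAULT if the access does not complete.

Trace:
#0 VA=0x3618D78 (w,user):
  L0: frame=0x2E idx=27 entry=0x32007 [P=1 RW=1 US=1 PS=0]
  L1: frame=0x32 idx=24 entry=0x34007 [P=1 RW=1 US=1 PS=0]
  ✓ 0x34D78  — 2 lookups
#1 VA=0x14169E4 (r,kernel):
  L0: frame=0x2E idx=10 entry=0x37007 [P=1 RW=1 US=1 PS=0]
  L1: frame=0x37 idx=22 entry=0x1B002 [P=0 RW=1 US=0 PS=0]
  ✗ PAGE_NOT_PRESENT  [2 reads]
#2 VA=0x1019DBB (r,kernel):
  L0: frame=0x2E idx=8 entry=0x38007 [P=1 RW=1 US=1 PS=0]
  L1: frame=0x38 idx=25 entry=0x39007 [P=1 RW=1 US=1 PS=0]
  ✓ 0x39DBB  — 2 lookups

Access #2 PA: 0x39DBB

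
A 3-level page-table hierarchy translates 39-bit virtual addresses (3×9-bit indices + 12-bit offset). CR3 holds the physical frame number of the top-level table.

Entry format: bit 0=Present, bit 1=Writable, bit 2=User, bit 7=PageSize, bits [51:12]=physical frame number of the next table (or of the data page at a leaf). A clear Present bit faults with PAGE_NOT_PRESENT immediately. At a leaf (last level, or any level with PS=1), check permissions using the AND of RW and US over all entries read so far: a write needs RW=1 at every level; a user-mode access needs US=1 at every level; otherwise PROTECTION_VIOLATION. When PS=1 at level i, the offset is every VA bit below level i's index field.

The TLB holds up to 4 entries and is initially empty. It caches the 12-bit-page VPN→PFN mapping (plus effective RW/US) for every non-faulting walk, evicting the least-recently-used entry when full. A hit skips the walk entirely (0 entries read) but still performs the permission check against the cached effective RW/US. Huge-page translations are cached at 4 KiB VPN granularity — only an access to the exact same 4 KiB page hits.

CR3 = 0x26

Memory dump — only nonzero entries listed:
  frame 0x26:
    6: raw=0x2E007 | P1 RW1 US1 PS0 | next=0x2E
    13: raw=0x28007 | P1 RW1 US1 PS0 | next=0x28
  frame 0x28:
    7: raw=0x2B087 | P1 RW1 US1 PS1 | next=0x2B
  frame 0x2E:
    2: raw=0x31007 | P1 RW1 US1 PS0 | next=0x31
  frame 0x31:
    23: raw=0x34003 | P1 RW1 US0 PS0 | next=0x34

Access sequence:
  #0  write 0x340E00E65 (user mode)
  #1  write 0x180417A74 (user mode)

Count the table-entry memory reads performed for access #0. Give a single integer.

Per-access translation:
#0 VA=0x340E00E65 (w,user):
  L0 @0x26[13] → 0x28007  P=1,RW=1,US=1,PS=0
  L1 @0x28[7] → 0x2B087  P=1,RW=1,US=1,PS=1
  → PA=0x2BE65 (huge @L1)  (2 entries read)
#1 VA=0x180417A74 (w,user):
  L0 @0x26[6] → 0x2E007  P=1,RW=1,US=1,PS=0
  L1 @0x2E[2] → 0x31007  P=1,RW=1,US=1,PS=0
  L2 @0x31[23] → 0x34003  P=1,RW=1,US=0,PS=0
  ✗ PROTECTION_VIOLATION  [3 reads]

Entries read for #0: 2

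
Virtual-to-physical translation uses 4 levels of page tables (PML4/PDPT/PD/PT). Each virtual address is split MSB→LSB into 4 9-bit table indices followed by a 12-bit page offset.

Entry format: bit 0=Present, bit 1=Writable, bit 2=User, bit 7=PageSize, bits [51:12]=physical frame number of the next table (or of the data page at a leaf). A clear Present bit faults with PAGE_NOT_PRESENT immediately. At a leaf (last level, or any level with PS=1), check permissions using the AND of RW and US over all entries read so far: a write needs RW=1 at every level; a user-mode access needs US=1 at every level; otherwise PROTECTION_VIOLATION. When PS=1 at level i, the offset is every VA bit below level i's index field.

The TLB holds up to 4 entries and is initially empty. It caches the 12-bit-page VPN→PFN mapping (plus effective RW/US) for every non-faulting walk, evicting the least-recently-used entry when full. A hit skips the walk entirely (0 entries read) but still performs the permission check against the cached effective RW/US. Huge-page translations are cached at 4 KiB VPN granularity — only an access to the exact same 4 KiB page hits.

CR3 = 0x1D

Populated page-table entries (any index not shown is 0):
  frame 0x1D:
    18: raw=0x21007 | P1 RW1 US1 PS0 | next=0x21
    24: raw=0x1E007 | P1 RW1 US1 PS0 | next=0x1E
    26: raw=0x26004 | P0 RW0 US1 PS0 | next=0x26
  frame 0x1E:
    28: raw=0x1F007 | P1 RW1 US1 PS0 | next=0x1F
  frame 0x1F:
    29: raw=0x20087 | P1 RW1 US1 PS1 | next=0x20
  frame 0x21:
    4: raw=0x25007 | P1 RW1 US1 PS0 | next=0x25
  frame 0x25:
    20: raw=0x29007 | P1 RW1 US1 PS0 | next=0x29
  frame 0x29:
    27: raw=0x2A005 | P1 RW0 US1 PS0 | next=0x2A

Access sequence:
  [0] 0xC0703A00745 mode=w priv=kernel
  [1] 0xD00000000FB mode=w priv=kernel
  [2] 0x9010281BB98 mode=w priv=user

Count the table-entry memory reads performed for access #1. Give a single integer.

Walk each access:
#0 VA=0xC0703A00745 (w,kernel):
  L0: frame=0x1D idx=24 entry=0x1E007 [P=1 RW=1 US=1 PS=0]
  L1: frame=0x1E idx=28 entry=0x1F007 [P=1 RW=1 US=1 PS=0]
  L2: frame=0x1F idx=29 entry=0x20087 [P=1 RW=1 US=1 PS=1]
  ⇒ phys 0x20745 (huge @L2)  [3 reads]
#1 VA=0xD00000000FB (w,kernel):
  L0: frame=0x1D idx=26 entry=0x26004 [P=0 RW=0 US=1 PS=0]
  ⇒ fault: PAGE_NOT_PRESENT  — 1 lookups
#2 VA=0x9010281BB98 (w,user):
  L0: frame=0x1D idx=18 entry=0x21007 [P=1 RW=1 US=1 PS=0]
  L1: frame=0x21 idx=4 entry=0x25007 [P=1 RW=1 US=1 PS=0]
  L2: frame=0x25 idx=20 entry=0x29007 [P=1 RW=1 US=1 PS=0]
  L3: frame=0x29 idx=27 entry=0x2A005 [P=1 RW=0 US=1 PS=0]
  ⇒ fault: PROTECTION_VIOLATION  — 4 lookups

Entries read for #1: 1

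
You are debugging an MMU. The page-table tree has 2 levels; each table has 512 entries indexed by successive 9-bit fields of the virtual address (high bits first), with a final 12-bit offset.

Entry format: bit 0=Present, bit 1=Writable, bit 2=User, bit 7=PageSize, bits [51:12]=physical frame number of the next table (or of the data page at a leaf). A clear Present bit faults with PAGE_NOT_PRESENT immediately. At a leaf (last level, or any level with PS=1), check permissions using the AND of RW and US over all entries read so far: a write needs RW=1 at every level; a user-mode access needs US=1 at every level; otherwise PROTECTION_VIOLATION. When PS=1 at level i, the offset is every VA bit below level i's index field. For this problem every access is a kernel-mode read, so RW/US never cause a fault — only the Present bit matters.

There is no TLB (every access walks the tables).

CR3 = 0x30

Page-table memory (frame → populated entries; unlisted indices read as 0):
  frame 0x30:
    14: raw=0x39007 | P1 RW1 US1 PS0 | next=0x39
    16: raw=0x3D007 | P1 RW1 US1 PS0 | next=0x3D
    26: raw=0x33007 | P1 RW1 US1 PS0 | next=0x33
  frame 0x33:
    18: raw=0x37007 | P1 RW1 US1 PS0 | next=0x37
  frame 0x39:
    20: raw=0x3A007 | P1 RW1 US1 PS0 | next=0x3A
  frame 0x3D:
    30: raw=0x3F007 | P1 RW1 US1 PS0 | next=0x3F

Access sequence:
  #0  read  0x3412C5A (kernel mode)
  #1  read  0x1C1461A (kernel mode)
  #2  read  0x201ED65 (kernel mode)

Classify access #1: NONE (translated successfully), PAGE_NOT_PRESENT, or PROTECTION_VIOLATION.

Trace:
#0 VA=0x3412C5A (r,kernel):
  lvl0: tbl 0x30, slot 26 ⇒ 0x33007 (P1/RW1/US1/PS0)
  lvl1: tbl 0x33, slot 18 ⇒ 0x37007 (P1/RW1/US1/PS0)
  ✓ 0x37C5A  — 2 lookups
#1 VA=0x1C1461A (r,kernel):
  lvl0: tbl 0x30, slot 14 ⇒ 0x39007 (P1/RW1/US1/PS0)
  lvl1: tbl 0x39, slot 20 ⇒ 0x3A007 (P1/RW1/US1/PS0)
  ✓ 0x3A61A  — 2 lookups
#2 VA=0x201ED65 (r,kernel):
  lvl0: tbl 0x30, slot 16 ⇒ 0x3D007 (P1/RW1/US1/PS0)
  lvl1: tbl 0x3D, slot 30 ⇒ 0x3F007 (P1/RW1/US1/PS0)
  ✓ 0x3FD65  — 2 lookups

Access #1 fault: NONE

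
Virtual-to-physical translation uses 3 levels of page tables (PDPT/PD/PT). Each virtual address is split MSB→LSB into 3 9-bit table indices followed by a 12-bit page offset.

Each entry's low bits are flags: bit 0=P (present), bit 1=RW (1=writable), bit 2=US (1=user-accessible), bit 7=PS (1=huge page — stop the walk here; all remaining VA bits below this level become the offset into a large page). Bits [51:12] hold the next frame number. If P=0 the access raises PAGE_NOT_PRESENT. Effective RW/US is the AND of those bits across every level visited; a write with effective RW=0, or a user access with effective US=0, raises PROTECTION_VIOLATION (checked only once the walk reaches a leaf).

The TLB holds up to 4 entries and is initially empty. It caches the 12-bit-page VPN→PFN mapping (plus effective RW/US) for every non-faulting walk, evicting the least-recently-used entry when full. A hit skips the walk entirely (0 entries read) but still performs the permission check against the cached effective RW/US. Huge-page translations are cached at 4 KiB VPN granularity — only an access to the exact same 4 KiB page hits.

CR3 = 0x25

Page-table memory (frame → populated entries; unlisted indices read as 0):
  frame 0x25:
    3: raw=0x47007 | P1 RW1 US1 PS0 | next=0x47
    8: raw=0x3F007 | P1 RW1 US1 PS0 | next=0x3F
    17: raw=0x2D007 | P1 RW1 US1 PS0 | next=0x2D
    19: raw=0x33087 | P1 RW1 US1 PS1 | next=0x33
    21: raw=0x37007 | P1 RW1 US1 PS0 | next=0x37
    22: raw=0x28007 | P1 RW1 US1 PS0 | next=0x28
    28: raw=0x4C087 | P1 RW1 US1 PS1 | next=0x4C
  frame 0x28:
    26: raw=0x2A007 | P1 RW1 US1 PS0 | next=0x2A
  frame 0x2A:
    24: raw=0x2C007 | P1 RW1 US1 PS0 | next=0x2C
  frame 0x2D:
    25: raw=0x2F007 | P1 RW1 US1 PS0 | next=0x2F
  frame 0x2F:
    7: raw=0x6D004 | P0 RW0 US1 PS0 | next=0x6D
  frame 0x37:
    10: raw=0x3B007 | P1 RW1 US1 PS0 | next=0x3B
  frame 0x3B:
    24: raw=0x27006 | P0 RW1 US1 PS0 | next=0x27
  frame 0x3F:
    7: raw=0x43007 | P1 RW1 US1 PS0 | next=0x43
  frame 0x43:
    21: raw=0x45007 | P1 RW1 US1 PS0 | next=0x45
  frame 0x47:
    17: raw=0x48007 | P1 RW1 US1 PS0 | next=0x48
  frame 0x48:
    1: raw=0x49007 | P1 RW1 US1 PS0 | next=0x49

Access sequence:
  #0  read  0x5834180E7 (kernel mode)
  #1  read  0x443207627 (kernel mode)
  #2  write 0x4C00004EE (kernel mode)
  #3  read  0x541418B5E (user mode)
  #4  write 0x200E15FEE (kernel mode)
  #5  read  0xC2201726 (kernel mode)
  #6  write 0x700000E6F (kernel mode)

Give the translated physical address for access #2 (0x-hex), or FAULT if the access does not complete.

Per-access translation:
#0 VA=0x5834180E7 (r,kernel):
  L0 @0x25[22] → 0x28007  P=1,RW=1,US=1,PS=0
  L1 @0x28[26] → 0x2A007  P=1,RW=1,US=1,PS=0
  L2 @0x2A[24] → 0x2C007  P=1,RW=1,US=1,PS=0
  ⇒ phys 0x2C0E7  [3 reads]
#1 VA=0x443207627 (r,kernel):
  L0 @0x25[17] → 0x2D007  P=1,RW=1,US=1,PS=0
  L1 @0x2D[25] → 0x2F007  P=1,RW=1,US=1,PS=0
  L2 @0x2F[7] → 0x6D004  P=0,RW=0,US=1,PS=0
  ✗ PAGE_NOT_PRESENT  [3 reads]
#2 VA=0x4C00004EE (w,kernel):
  L0 @0x25[19] → 0x33087  P=1,RW=1,US=1,PS=1
  ⇒ phys 0x334EE (huge @L0)  [1 reads]
#3 VA=0x541418B5E (r,user):
  L0 @0x25[21] → 0x37007  P=1,RW=1,US=1,PS=0
  L1 @0x37[10] → 0x3B007  P=1,RW=1,US=1,PS=0
  L2 @0x3B[24] → 0x27006  P=0,RW=1,US=1,PS=0
  ✗ PAGE_NOT_PRESENT  [3 reads]
#4 VA=0x200E15FEE (w,kernel):
  L0 @0x25[8] → 0x3F007  P=1,RW=1,US=1,PS=0
  L1 @0x3F[7] → 0x43007  P=1,RW=1,US=1,PS=0
  L2 @0x43[21] → 0x45007  P=1,RW=1,US=1,PS=0
  ⇒ phys 0x45FEE  [3 reads]
#5 VA=0xC2201726 (r,kernel):
  L0 @0x25[3] → 0x47007  P=1,RW=1,US=1,PS=0
  L1 @0x47[17] → 0x48007  P=1,RW=1,US=1,PS=0
  L2 @0x48[1] → 0x49007  P=1,RW=1,US=1,PS=0
  ⇒ phys 0x49726  [3 reads]
#6 VA=0x700000E6F (w,kernel):
  L0 @0x25[28] → 0x4C087  P=1,RW=1,US=1,PS=1
  ⇒ phys 0x4CE6F (huge @L0)  [1 reads]

Access #2 PA: 0x334EE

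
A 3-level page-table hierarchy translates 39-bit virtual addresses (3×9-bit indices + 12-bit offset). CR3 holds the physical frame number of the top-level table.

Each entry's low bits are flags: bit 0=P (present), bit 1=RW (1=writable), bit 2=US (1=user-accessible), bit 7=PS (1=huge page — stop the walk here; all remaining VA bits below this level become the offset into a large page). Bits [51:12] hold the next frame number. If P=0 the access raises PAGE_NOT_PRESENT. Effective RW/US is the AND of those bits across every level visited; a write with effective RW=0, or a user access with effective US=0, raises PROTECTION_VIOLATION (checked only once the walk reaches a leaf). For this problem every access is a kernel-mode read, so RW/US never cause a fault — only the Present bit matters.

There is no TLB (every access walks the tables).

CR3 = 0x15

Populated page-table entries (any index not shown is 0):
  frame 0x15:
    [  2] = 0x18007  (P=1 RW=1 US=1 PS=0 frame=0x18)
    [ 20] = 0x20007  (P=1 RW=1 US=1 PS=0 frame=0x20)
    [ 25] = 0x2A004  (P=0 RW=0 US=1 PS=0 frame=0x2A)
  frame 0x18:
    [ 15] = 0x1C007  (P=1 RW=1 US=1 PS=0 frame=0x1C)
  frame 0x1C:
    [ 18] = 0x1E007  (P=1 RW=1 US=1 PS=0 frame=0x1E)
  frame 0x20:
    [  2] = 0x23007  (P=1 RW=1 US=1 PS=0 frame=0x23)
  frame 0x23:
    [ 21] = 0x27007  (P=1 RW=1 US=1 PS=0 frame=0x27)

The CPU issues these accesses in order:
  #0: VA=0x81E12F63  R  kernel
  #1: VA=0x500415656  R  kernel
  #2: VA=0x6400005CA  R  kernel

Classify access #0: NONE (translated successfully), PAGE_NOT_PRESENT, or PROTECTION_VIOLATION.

Per-access translation:
#0 VA=0x81E12F63 (r,kernel):
  L0 @0x15[2] → 0x18007  P=1,RW=1,US=1,PS=0
  L1 @0x18[15] → 0x1C007  P=1,RW=1,US=1,PS=0
  L2 @0x1C[18] → 0x1E007  P=1,RW=1,US=1,PS=0
  → PA=0x1EF63  (3 entries read)
#1 VA=0x500415656 (r,kernel):
  L0 @0x15[20] → 0x20007  P=1,RW=1,US=1,PS=0
  L1 @0x20[2] → 0x23007  P=1,RW=1,US=1,PS=0
  L2 @0x23[21] → 0x27007  P=1,RW=1,US=1,PS=0
  → PA=0x27656  (3 entries read)
#2 VA=0x6400005CA (r,kernel):
  L0 @0x15[25] → 0x2A004  P=0,RW=0,US=1,PS=0
  → PAGE_NOT_PRESENT  (1 entries read)

Access #0 fault: NONE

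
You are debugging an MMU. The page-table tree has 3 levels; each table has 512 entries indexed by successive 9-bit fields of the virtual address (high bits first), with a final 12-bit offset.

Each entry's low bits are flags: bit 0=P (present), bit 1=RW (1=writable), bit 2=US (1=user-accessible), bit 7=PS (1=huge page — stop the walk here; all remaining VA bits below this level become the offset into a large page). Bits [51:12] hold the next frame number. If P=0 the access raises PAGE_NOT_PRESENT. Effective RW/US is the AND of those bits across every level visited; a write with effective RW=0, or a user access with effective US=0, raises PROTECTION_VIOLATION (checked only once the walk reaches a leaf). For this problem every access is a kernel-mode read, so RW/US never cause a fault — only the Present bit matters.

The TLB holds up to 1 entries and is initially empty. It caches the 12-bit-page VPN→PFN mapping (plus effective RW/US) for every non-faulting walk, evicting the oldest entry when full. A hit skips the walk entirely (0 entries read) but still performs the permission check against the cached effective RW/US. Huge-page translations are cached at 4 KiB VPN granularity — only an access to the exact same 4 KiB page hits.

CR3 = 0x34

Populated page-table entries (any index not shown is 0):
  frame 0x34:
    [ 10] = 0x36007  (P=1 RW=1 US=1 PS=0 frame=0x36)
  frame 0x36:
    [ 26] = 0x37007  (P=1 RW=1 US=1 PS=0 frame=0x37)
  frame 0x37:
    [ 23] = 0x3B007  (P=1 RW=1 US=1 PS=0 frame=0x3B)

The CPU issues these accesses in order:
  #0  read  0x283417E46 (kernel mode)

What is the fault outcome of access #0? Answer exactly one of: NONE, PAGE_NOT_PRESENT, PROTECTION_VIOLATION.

Per-access translation:
#0 VA=0x283417E46 (r,kernel):
  L0 @0x34[10] → 0x36007  P=1,RW=1,US=1,PS=0
  L1 @0x36[26] → 0x37007  P=1,RW=1,US=1,PS=0
  L2 @0x37[23] → 0x3B007  P=1,RW=1,US=1,PS=0
  ✓ 0x3BE46  — 3 lookups

Access #0 fault: NONE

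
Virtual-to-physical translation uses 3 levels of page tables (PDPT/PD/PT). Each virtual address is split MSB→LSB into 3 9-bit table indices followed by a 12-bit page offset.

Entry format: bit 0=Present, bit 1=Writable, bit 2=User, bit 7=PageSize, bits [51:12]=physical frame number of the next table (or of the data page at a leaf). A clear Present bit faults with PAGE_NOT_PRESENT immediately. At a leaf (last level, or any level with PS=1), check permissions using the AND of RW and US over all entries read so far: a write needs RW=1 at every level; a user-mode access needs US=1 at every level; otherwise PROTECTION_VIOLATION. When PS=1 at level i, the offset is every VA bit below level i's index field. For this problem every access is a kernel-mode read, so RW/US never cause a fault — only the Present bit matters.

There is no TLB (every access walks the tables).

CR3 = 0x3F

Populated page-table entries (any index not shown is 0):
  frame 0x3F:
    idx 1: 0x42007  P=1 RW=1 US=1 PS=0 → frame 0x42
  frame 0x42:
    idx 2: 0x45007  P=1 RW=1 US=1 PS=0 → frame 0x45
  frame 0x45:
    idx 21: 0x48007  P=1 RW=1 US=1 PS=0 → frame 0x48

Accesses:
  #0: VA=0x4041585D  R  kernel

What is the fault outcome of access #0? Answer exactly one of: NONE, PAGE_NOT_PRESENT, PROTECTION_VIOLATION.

Trace:
#0 VA=0x4041585D (r,kernel):
  L0: frame=0x3F idx=1 entry=0x42007 [P=1 RW=1 US=1 PS=0]
  L1: frame=0x42 idx=2 entry=0x45007 [P=1 RW=1 US=1 PS=0]
  L2: frame=0x45 idx=21 entry=0x48007 [P=1 RW=1 US=1 PS=0]
  ⇒ phys 0x4885D  [3 reads]

Access #0 fault: NONE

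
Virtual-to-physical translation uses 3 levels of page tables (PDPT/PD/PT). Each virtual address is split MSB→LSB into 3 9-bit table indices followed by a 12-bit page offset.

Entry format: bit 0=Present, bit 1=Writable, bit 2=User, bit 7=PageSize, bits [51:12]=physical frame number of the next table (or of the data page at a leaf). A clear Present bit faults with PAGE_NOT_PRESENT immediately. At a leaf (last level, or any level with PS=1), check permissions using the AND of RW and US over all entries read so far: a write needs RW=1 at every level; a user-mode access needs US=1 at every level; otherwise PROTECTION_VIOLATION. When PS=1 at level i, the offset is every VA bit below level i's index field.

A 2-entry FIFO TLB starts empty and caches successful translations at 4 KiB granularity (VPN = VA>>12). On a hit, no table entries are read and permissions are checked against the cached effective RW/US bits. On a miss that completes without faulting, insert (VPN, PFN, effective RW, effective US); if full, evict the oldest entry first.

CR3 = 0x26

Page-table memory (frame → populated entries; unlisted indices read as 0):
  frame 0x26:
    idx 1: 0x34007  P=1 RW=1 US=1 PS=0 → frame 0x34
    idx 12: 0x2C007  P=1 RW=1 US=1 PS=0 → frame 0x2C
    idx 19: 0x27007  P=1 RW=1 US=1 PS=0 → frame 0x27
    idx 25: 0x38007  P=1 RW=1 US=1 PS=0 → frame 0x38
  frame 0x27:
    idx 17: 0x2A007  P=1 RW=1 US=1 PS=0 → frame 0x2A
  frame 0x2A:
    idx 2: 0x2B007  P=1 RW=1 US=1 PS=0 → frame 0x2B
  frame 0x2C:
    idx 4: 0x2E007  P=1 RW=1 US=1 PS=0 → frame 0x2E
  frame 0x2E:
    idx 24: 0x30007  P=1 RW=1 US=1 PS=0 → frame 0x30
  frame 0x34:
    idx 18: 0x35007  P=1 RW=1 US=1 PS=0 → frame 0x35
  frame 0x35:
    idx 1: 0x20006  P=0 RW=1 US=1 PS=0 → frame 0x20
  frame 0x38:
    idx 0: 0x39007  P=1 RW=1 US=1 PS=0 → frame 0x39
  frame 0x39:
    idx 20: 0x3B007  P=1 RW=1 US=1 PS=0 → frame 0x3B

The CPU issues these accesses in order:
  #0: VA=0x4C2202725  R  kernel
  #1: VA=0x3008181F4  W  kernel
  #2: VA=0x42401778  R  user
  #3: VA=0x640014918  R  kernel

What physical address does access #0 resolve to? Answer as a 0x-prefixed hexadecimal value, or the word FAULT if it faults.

Walk each access:
#0 VA=0x4C2202725 (r,kernel):
  lvl0: tbl 0x26, slot 19 ⇒ 0x27007 (P1/RW1/US1/PS0)
  lvl1: tbl 0x27, slot 17 ⇒ 0x2A007 (P1/RW1/US1/PS0)
  lvl2: tbl 0x2A, slot 2 ⇒ 0x2B007 (P1/RW1/US1/PS0)
  → PA=0x2B725  (3 entries read)
#1 VA=0x3008181F4 (w,kernel):
  lvl0: tbl 0x26, slot 12 ⇒ 0x2C007 (P1/RW1/US1/PS0)
  lvl1: tbl 0x2C, slot 4 ⇒ 0x2E007 (P1/RW1/US1/PS0)
  lvl2: tbl 0x2E, slot 24 ⇒ 0x30007 (P1/RW1/US1/PS0)
  → PA=0x301F4  (3 entries read)
#2 VA=0x42401778 (r,user):
  lvl0: tbl 0x26, slot 1 ⇒ 0x34007 (P1/RW1/US1/PS0)
  lvl1: tbl 0x34, slot 18 ⇒ 0x35007 (P1/RW1/US1/PS0)
  lvl2: tbl 0x35, slot 1 ⇒ 0x20006 (P0/RW1/US1/PS0)
  ⇒ fault: PAGE_NOT_PRESENT  — 3 lookups
#3 VA=0x640014918 (r,kernel):
  lvl0: tbl 0x26, slot 25 ⇒ 0x38007 (P1/RW1/US1/PS0)
  lvl1: tbl 0x38, slot 0 ⇒ 0x39007 (P1/RW1/US1/PS0)
  lvl2: tbl 0x39, slot 20 ⇒ 0x3B007 (P1/RW1/US1/PS0)
  → PA=0x3B918  (3 entries read)

Access #0 PA: 0x2B725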